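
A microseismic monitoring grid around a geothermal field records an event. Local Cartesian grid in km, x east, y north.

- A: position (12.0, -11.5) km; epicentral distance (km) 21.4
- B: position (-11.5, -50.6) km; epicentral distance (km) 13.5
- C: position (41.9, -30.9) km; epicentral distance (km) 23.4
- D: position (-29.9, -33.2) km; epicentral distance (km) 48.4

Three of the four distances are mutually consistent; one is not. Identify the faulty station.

Solve using three stations at a time. Using A, C, D (subtract circle equations pairwise → linear system) gives (x, y) ≈ (18.5, -31.9).
Distances from that point to each station vs reported:
  A: calculated 21.4 vs reported 21.4 → residual 0.0 km
  B: calculated 35.3 vs reported 13.5 → residual 21.8 km
  C: calculated 23.4 vs reported 23.4 → residual 0.0 km
  D: calculated 48.4 vs reported 48.4 → residual 0.0 km
A, C, D are mutually consistent (residuals ≈ 0); B is off by 21.8 km.

B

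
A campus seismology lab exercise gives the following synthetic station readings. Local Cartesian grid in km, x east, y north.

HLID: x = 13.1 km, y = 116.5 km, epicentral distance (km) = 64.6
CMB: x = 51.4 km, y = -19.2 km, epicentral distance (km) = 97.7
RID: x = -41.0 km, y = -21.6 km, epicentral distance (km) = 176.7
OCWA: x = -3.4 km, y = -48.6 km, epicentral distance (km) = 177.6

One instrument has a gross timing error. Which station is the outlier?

Solve using three stations at a time. Using HLID, RID, OCWA (subtract circle equations pairwise → linear system) gives (x, y) ≈ (77.5, 109.6).
Distances from that point to each station vs reported:
  HLID: calculated 64.7 vs reported 64.6 → residual 0.1 km
  CMB: calculated 131.4 vs reported 97.7 → residual 33.7 km
  RID: calculated 176.7 vs reported 176.7 → residual 0.0 km
  OCWA: calculated 177.6 vs reported 177.6 → residual 0.0 km
HLID, RID, OCWA are mutually consistent (residuals ≈ 0); CMB is off by 33.7 km.

CMB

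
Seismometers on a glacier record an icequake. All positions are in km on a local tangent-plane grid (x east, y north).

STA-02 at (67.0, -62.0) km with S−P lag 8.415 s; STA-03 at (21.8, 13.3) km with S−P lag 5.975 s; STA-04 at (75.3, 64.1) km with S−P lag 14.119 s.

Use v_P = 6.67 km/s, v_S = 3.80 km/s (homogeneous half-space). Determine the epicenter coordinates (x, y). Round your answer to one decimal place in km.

(-1.8, -33.9)

Distance from S−P lag: d = Δt · v_P v_S / (v_P − v_S) = Δt · (6.67·3.80)/(6.67−3.80) ≈ 8.8314·Δt.
So d_STA-02 = 74.32, d_STA-03 = 52.77, d_STA-04 = 124.69 km.
Circle about each station: (x − 67.0)² + (y + 62.0)² = 74.32²; (x − 21.8)² + (y − 13.3)² = 52.77²; (x − 75.3)² + (y − 64.1)² = 124.69².
Subtracting the STA-02 equation from the STA-03 and STA-04 equations removes the quadratic terms:
-90.4 x + 150.6 y = -4942.08
16.6 x + 252.2 y = -8578.23
Solving the 2×2 system: x ≈ -1.8, y ≈ -33.9 km.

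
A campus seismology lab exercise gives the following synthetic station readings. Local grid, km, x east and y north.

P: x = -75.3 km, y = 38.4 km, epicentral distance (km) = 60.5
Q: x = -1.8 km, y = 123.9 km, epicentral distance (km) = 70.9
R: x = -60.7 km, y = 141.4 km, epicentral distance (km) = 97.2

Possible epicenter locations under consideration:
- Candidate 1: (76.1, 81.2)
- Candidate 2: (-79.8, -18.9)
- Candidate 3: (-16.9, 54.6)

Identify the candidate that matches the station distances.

For each candidate, compare |candidate − station| to the reported distance:
Candidate 1: residuals P 96.8, Q 17.9, R 52.3 → max 96.8 km
Candidate 2: residuals P 3.0, Q 91.8, R 64.2 → max 91.8 km
Candidate 3: residuals P 0.1, Q 0.0, R 0.0 → max 0.1 km
Only Candidate 3 has all residuals ≈ 0.

Candidate 3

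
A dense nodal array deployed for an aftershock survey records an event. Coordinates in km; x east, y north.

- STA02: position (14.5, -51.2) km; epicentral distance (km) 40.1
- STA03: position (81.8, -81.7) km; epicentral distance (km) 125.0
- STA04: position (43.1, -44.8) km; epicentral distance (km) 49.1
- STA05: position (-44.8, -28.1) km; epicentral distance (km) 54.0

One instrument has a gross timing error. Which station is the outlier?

Solve using three stations at a time. Using STA02, STA04, STA05 (subtract circle equations pairwise → linear system) gives (x, y) ≈ (6.7, -11.9).
Distances from that point to each station vs reported:
  STA02: calculated 40.1 vs reported 40.1 → residual 0.0 km
  STA03: calculated 102.5 vs reported 125.0 → residual 22.5 km
  STA04: calculated 49.1 vs reported 49.1 → residual 0.0 km
  STA05: calculated 54.0 vs reported 54.0 → residual 0.0 km
STA02, STA04, STA05 are mutually consistent (residuals ≈ 0); STA03 is off by 22.5 km.

STA03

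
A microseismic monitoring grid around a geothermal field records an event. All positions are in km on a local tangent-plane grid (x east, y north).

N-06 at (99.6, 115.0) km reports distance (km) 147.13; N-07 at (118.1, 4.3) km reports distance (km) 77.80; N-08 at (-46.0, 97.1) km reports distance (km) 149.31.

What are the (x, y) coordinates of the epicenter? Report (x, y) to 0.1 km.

Circle about each station: (x − 99.6)² + (y − 115.0)² = 147.13²; (x − 118.1)² + (y − 4.3)² = 77.80²; (x + 46.0)² + (y − 97.1)² = 149.31².
Subtracting the N-06 equation from the N-07 and N-08 equations removes the quadratic terms:
37.0 x − 221.4 y = 6415.34
-291.2 x − 35.8 y = -12246.99
Solving the 2×2 system: x ≈ 44.7, y ≈ -21.5 km.

(44.7, -21.5)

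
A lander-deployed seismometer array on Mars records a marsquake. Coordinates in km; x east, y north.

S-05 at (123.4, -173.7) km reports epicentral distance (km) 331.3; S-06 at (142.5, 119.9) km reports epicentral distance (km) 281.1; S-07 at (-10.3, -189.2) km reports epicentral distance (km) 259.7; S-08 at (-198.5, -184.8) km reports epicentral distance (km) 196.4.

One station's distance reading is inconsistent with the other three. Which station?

S-08

Solve using three stations at a time. Using S-05, S-06, S-07 (subtract circle equations pairwise → linear system) gives (x, y) ≈ (-127.7, 42.4).
Distances from that point to each station vs reported:
  S-05: calculated 331.3 vs reported 331.3 → residual 0.0 km
  S-06: calculated 281.0 vs reported 281.1 → residual 0.1 km
  S-07: calculated 259.6 vs reported 259.7 → residual 0.1 km
  S-08: calculated 238.0 vs reported 196.4 → residual 41.6 km
S-05, S-06, S-07 are mutually consistent (residuals ≈ 0); S-08 is off by 41.6 km.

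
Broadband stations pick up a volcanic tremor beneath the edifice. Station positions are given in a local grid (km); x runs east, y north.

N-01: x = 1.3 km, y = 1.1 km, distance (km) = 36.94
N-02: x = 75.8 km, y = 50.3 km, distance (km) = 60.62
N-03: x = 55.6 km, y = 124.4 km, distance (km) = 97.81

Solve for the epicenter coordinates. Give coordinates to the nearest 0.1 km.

17.3 km east, 34.4 km north

Circle about each station: (x − 1.3)² + (y − 1.1)² = 36.94²; (x − 75.8)² + (y − 50.3)² = 60.62²; (x − 55.6)² + (y − 124.4)² = 97.81².
Subtracting pairs of circle equations eliminates x²+y² and gives linear equations (the radical axes):
149.0 x + 98.4 y = 5962.61
108.6 x + 246.6 y = 10361.59
Solving the 2×2 system: x ≈ 17.3, y ≈ 34.4 km.
Check against N-01 (with the unrounded x, y): √((x − 1.3)²+(y − 1.1)²) = 36.94 ≈ 36.94 km. ✓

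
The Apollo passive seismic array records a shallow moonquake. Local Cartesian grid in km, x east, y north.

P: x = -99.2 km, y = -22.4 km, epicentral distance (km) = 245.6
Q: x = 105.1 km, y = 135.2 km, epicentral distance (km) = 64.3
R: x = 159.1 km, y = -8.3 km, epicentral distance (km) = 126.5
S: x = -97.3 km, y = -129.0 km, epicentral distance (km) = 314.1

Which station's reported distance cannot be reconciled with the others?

Q

Solve using three stations at a time. Using P, R, S (subtract circle equations pairwise → linear system) gives (x, y) ≈ (109.0, 107.8).
Distances from that point to each station vs reported:
  P: calculated 245.6 vs reported 245.6 → residual 0.0 km
  Q: calculated 27.7 vs reported 64.3 → residual 36.6 km
  R: calculated 126.5 vs reported 126.5 → residual 0.0 km
  S: calculated 314.1 vs reported 314.1 → residual 0.0 km
P, R, S are mutually consistent (residuals ≈ 0); Q is off by 36.6 km.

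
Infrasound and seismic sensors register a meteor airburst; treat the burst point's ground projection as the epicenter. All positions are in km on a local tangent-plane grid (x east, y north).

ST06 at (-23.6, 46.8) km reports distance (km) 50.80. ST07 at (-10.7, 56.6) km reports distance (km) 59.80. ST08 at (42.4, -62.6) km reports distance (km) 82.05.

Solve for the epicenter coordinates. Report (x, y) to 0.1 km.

Circle about each station: (x + 23.6)² + (y − 46.8)² = 50.80²; (x + 10.7)² + (y − 56.6)² = 59.80²; (x − 42.4)² + (y + 62.6)² = 82.05².
Subtracting the ST06 equation from the ST07 and ST08 equations removes the quadratic terms:
25.8 x + 19.6 y = -424.55
132.0 x − 218.8 y = -1182.24
Solving the 2×2 system: x ≈ -14.1, y ≈ -3.1 km.

x ≈ -14.1 km, y ≈ -3.1 km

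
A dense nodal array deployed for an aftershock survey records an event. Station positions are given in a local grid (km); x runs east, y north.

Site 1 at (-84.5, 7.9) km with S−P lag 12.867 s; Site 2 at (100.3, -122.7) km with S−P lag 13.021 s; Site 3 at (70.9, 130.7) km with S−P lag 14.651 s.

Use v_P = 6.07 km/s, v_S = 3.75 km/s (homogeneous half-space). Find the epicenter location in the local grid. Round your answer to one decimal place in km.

x ≈ 40.5 km, y ≈ -9.8 km

Distance from S−P lag: d = Δt · v_P v_S / (v_P − v_S) = Δt · (6.07·3.75)/(6.07−3.75) ≈ 9.8114·Δt.
So d_Site 1 = 126.24, d_Site 2 = 127.75, d_Site 3 = 143.75 km.
Circle about each station: (x + 84.5)² + (y − 7.9)² = 126.24²; (x − 100.3)² + (y + 122.7)² = 127.75²; (x − 70.9)² + (y − 130.7)² = 143.75².
Subtracting pairs of circle equations eliminates x²+y² and gives linear equations (the radical axes):
369.6 x − 261.2 y = 17529.20
310.8 x + 245.6 y = 10179.12
Solving the 2×2 system: x ≈ 40.5, y ≈ -9.8 km.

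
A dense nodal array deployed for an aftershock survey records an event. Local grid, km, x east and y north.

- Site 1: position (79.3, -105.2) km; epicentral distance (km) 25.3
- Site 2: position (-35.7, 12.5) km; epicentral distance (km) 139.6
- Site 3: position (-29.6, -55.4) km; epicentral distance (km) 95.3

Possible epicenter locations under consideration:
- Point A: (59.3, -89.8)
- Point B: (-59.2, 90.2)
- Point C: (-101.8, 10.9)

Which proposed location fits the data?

For each candidate, compare |candidate − station| to the reported distance:
Point A: residuals Site 1 0.1, Site 2 0.0, Site 3 0.0 → max 0.1 km
Point B: residuals Site 1 214.2, Site 2 58.4, Site 3 53.3 → max 214.2 km
Point C: residuals Site 1 189.8, Site 2 73.5, Site 3 2.7 → max 189.8 km
Only Point A has all residuals ≈ 0.

Point A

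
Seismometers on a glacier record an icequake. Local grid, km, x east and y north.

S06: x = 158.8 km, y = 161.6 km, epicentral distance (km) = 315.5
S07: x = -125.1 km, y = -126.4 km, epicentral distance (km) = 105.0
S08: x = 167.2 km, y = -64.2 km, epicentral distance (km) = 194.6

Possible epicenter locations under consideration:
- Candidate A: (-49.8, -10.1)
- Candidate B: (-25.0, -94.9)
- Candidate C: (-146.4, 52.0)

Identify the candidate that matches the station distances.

Candidate B

For each candidate, compare |candidate − station| to the reported distance:
Candidate A: residuals S06 45.3, S07 33.5, S08 29.0 → max 45.3 km
Candidate B: residuals S06 0.1, S07 0.1, S08 0.0 → max 0.1 km
Candidate C: residuals S06 8.8, S07 74.7, S08 139.8 → max 139.8 km
Only Candidate B has all residuals ≈ 0.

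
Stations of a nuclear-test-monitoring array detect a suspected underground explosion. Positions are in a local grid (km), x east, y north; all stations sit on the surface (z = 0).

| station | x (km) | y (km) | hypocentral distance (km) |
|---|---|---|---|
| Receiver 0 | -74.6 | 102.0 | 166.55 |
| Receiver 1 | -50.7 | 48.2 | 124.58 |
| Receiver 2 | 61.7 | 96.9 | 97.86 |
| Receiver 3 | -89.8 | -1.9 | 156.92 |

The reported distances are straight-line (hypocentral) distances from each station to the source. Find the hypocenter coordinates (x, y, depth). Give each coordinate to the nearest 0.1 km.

(57.0, 14.7, 52.9)

Each station gives a sphere (x−x_i)² + (y−y_i)² + z² = d_i² (stations at z=0).
Subtracting the Receiver 0 sphere from Receiver 1 and Receiver 2: z² cancels, leaving linear equations in x and y:
47.8 x − 107.6 y = 1143.30
272.6 x − 10.2 y = 15389.66
Solving: x ≈ 57.005, y ≈ 14.698 km (keep extra digits for the depth step; rounded: 57.0, 14.7).
Then from the Receiver 0 sphere: z² = 166.55² − (x + 74.6)² − (y − 102.0)² with x = 57.005, y = 14.698, so z ≈ 52.890 ≈ 52.9 km.
Check against Receiver 3 (with the unrounded solution): distance 156.92 ≈ 156.92 km. ✓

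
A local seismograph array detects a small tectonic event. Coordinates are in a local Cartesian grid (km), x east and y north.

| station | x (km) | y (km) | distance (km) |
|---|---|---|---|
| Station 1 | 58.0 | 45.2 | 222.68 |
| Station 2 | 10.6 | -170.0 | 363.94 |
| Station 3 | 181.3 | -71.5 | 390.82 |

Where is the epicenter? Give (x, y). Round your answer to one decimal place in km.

x ≈ -129.0 km, y ≈ 166.1 km

Circle about each station: (x − 58.0)² + (y − 45.2)² = 222.68²; (x − 10.6)² + (y + 170.0)² = 363.94²; (x − 181.3)² + (y + 71.5)² = 390.82².
Subtracting pairs of circle equations eliminates x²+y² and gives linear equations (the radical axes):
-94.8 x − 430.4 y = -59260.62
246.6 x − 233.4 y = -70578.99
Solving the 2×2 system: x ≈ -129.0, y ≈ 166.1 km.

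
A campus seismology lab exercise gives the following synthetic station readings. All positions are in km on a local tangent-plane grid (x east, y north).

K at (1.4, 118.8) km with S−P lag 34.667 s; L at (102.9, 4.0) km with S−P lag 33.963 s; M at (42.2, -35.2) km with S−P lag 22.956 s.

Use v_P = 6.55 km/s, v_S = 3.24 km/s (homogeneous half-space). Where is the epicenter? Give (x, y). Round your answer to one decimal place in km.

x ≈ -98.0 km, y ≈ -80.0 km

Distance from S−P lag: d = Δt · v_P v_S / (v_P − v_S) = Δt · (6.55·3.24)/(6.55−3.24) ≈ 6.4115·Δt.
So d_K = 222.27, d_L = 217.75, d_M = 147.18 km.
Circle about each station: (x − 1.4)² + (y − 118.8)² = 222.27²; (x − 102.9)² + (y − 4.0)² = 217.75²; (x − 42.2)² + (y + 35.2)² = 147.18².
Subtracting the K equation from the L and M equations removes the quadratic terms:
203.0 x − 229.6 y = -1522.10
81.6 x − 308.0 y = 16646.48
Solving the 2×2 system: x ≈ -98.0, y ≈ -80.0 km.
Check against K (with the unrounded x, y): √((x − 1.4)²+(y − 118.8)²) = 222.27 ≈ 222.27 km. ✓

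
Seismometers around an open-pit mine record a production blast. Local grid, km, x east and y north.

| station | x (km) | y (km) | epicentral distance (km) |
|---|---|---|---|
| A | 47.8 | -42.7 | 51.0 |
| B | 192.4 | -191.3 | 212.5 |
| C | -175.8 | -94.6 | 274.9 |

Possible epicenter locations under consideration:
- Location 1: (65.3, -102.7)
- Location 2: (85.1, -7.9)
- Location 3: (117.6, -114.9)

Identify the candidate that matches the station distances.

Location 2

For each candidate, compare |candidate − station| to the reported distance:
Location 1: residuals A 11.5, B 57.6, C 33.7 → max 57.6 km
Location 2: residuals A 0.0, B 0.0, C 0.0 → max 0.0 km
Location 3: residuals A 49.4, B 105.6, C 19.2 → max 105.6 km
Only Location 2 has all residuals ≈ 0.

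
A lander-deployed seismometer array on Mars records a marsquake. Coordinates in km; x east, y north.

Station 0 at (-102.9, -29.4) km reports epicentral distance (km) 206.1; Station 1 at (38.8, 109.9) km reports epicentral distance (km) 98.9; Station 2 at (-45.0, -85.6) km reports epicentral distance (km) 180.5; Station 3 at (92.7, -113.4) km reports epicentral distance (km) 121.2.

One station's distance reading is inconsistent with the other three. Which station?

Station 3

Solve using three stations at a time. Using Station 0, Station 1, Station 2 (subtract circle equations pairwise → linear system) gives (x, y) ≈ (94.9, 28.4).
Distances from that point to each station vs reported:
  Station 0: calculated 206.1 vs reported 206.1 → residual 0.0 km
  Station 1: calculated 98.9 vs reported 98.9 → residual 0.0 km
  Station 2: calculated 180.5 vs reported 180.5 → residual 0.0 km
  Station 3: calculated 141.9 vs reported 121.2 → residual 20.7 km
Station 0, Station 1, Station 2 are mutually consistent (residuals ≈ 0); Station 3 is off by 20.7 km.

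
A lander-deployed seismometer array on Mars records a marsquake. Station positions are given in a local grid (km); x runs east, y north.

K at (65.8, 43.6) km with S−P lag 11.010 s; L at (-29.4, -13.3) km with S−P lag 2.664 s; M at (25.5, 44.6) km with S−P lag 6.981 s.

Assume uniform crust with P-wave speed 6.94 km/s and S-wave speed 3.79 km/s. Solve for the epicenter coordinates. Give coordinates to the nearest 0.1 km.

Distance from S−P lag: d = Δt · v_P v_S / (v_P − v_S) = Δt · (6.94·3.79)/(6.94−3.79) ≈ 8.3500·Δt.
So d_K = 91.93, d_L = 22.24, d_M = 58.29 km.
Circle about each station: (x − 65.8)² + (y − 43.6)² = 91.93²; (x + 29.4)² + (y + 13.3)² = 22.24²; (x − 25.5)² + (y − 44.6)² = 58.29².
Subtracting the K equation from the L and M equations removes the quadratic terms:
-190.4 x − 113.8 y = 2767.16
-80.6 x + 2.0 y = 1462.21
Solving the 2×2 system: x ≈ -18.0, y ≈ 5.8 km.

x ≈ -18.0 km, y ≈ 5.8 km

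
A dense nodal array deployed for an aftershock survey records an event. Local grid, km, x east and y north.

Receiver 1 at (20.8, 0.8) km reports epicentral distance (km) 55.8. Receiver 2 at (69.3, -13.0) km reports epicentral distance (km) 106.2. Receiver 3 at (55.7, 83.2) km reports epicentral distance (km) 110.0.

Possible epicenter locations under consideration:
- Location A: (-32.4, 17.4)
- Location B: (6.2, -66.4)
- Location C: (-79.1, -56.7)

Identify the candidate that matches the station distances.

Location A

For each candidate, compare |candidate − station| to the reported distance:
Location A: residuals Receiver 1 0.1, Receiver 2 0.1, Receiver 3 0.0 → max 0.1 km
Location B: residuals Receiver 1 13.0, Receiver 2 23.5, Receiver 3 47.6 → max 47.6 km
Location C: residuals Receiver 1 59.5, Receiver 2 48.5, Receiver 3 84.3 → max 84.3 km
Only Location A has all residuals ≈ 0.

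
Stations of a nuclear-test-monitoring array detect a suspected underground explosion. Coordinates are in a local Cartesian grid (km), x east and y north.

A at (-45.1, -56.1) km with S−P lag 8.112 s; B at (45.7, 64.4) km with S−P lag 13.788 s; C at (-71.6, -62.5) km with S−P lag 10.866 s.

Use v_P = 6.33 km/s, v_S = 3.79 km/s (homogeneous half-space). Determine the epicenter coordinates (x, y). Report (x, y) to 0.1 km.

x ≈ 31.0 km, y ≈ -65.0 km

Distance from S−P lag: d = Δt · v_P v_S / (v_P − v_S) = Δt · (6.33·3.79)/(6.33−3.79) ≈ 9.4452·Δt.
So d_A = 76.62, d_B = 130.23, d_C = 102.63 km.
Circle about each station: (x + 45.1)² + (y + 56.1)² = 76.62²; (x − 45.7)² + (y − 64.4)² = 130.23²; (x + 71.6)² + (y + 62.5)² = 102.63².
Subtracting the A equation from the B and C equations removes the quadratic terms:
181.6 x + 241.0 y = -10034.60
-53.0 x − 12.8 y = -810.70
Solving the 2×2 system: x ≈ 31.0, y ≈ -65.0 km.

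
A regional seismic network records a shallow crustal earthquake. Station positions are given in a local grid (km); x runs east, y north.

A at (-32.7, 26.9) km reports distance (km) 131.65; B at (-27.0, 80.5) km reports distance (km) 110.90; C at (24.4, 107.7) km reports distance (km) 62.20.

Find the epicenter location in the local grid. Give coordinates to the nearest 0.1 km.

Circle about each station: (x + 32.7)² + (y − 26.9)² = 131.65²; (x + 27.0)² + (y − 80.5)² = 110.90²; (x − 24.4)² + (y − 107.7)² = 62.20².
Subtracting the A equation from the B and C equations removes the quadratic terms:
11.4 x + 107.2 y = 10449.26
114.2 x + 161.6 y = 23864.63
Solving the 2×2 system: x ≈ 83.6, y ≈ 88.6 km.

x ≈ 83.6 km, y ≈ 88.6 km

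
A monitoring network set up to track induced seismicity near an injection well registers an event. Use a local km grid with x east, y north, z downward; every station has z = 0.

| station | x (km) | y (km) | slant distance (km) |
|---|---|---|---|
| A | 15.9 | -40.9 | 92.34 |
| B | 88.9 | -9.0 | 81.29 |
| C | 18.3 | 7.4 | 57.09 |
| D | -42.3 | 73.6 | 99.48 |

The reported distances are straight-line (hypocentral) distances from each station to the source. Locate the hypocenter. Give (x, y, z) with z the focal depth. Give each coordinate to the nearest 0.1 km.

x ≈ 38.6 km, y ≈ 36.7 km, depth ≈ 44.6 km

Each station gives a sphere (x−x_i)² + (y−y_i)² + z² = d_i² (stations at z=0).
Subtracting the A sphere from B and C: z² cancels, leaving linear equations in x and y:
146.0 x + 63.8 y = 7977.20
4.8 x + 96.6 y = 3731.44
Solving: x ≈ 38.597, y ≈ 36.710 km (keep extra digits for the depth step; rounded: 38.6, 36.7).
Then from the A sphere: z² = 92.34² − (x − 15.9)² − (y + 40.9)² with x = 38.597, y = 36.710, so z ≈ 44.589 ≈ 44.6 km.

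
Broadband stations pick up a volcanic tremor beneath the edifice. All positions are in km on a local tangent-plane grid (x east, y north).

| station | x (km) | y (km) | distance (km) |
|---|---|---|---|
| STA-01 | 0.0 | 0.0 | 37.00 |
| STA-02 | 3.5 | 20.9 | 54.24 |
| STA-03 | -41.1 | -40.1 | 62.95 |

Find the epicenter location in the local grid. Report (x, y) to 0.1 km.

x ≈ 21.1 km, y ≈ -30.4 km

Circle about each station: x² + y² = 37.00²; (x − 3.5)² + (y − 20.9)² = 54.24²; (x + 41.1)² + (y + 40.1)² = 62.95².
Subtracting pairs of circle equations eliminates x²+y² and gives linear equations (the radical axes):
7.0 x + 41.8 y = -1123.92
-82.2 x − 80.2 y = 703.52
Solving the 2×2 system: x ≈ 21.1, y ≈ -30.4 km.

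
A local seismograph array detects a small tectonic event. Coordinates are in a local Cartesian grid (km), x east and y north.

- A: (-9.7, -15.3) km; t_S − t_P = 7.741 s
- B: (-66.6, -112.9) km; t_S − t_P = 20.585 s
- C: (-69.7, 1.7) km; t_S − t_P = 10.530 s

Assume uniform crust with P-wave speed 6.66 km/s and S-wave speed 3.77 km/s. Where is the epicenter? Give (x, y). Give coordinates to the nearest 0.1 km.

Distance from S−P lag: d = Δt · v_P v_S / (v_P − v_S) = Δt · (6.66·3.77)/(6.66−3.77) ≈ 8.6880·Δt.
So d_A = 67.25, d_B = 178.84, d_C = 91.48 km.
Circle about each station: (x + 9.7)² + (y + 15.3)² = 67.25²; (x + 66.6)² + (y + 112.9)² = 178.84²; (x + 69.7)² + (y − 1.7)² = 91.48².
Subtracting the A equation from the B and C equations removes the quadratic terms:
-113.8 x − 195.2 y = -10607.39
-120.0 x + 34.0 y = 686.77
Solving the 2×2 system: x ≈ 8.3, y ≈ 49.5 km.

x ≈ 8.3 km, y ≈ 49.5 km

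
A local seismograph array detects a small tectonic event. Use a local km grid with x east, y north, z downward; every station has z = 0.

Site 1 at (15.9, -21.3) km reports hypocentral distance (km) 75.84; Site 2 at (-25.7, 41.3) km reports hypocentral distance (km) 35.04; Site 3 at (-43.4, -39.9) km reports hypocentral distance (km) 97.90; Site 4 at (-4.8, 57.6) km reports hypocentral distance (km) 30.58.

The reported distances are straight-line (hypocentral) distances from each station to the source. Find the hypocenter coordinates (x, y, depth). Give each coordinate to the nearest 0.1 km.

(-5.4, 45.8, 28.2)

Each station gives a sphere (x−x_i)² + (y−y_i)² + z² = d_i² (stations at z=0).
Subtracting the Site 1 sphere from Site 2 and Site 3: z² cancels, leaving linear equations in x and y:
-83.2 x + 125.2 y = 6183.58
-118.6 x − 37.2 y = -1063.63
Solving: x ≈ -5.398, y ≈ 45.802 km (keep extra digits for the depth step; rounded: -5.4, 45.8).
Then from the Site 1 sphere: z² = 75.84² − (x − 15.9)² − (y + 21.3)² with x = -5.398, y = 45.802, so z ≈ 28.203 ≈ 28.2 km.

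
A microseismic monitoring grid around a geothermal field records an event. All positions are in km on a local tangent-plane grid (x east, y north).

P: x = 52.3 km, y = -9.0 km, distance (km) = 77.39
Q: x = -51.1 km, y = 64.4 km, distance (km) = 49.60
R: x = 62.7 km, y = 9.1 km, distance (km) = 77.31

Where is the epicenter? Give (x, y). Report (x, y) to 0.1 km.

(-8.8, 38.5)

Circle about each station: (x − 52.3)² + (y + 9.0)² = 77.39²; (x + 51.1)² + (y − 64.4)² = 49.60²; (x − 62.7)² + (y − 9.1)² = 77.31².
Subtracting the P equation from the Q and R equations removes the quadratic terms:
-206.8 x + 146.8 y = 7471.33
20.8 x + 36.2 y = 1210.19
Solving the 2×2 system: x ≈ -8.8, y ≈ 38.5 km.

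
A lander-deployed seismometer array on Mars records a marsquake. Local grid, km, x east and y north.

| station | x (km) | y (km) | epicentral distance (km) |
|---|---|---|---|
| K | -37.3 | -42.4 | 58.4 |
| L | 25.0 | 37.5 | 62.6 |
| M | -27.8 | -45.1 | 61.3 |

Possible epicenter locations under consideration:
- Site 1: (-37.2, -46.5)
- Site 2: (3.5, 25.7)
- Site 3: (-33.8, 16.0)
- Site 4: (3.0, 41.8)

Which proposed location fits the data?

For each candidate, compare |candidate − station| to the reported distance:
Site 1: residuals K 54.3, L 41.9, M 51.8 → max 54.3 km
Site 2: residuals K 21.0, L 38.1, M 16.1 → max 38.1 km
Site 3: residuals K 0.1, L 0.0, M 0.1 → max 0.1 km
Site 4: residuals K 34.9, L 40.2, M 30.9 → max 40.2 km
Only Site 3 has all residuals ≈ 0.

Site 3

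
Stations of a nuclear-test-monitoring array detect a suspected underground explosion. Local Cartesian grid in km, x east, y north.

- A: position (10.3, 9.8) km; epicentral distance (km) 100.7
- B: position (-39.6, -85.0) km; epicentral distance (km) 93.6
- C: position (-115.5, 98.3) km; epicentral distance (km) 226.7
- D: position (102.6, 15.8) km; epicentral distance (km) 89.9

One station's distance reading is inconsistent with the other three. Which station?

Solve using three stations at a time. Using B, C, D (subtract circle equations pairwise → linear system) gives (x, y) ≈ (49.7, -56.9).
Distances from that point to each station vs reported:
  A: calculated 77.5 vs reported 100.7 → residual 23.2 km
  B: calculated 93.6 vs reported 93.6 → residual 0.0 km
  C: calculated 226.7 vs reported 226.7 → residual 0.0 km
  D: calculated 89.9 vs reported 89.9 → residual 0.0 km
B, C, D are mutually consistent (residuals ≈ 0); A is off by 23.2 km.

A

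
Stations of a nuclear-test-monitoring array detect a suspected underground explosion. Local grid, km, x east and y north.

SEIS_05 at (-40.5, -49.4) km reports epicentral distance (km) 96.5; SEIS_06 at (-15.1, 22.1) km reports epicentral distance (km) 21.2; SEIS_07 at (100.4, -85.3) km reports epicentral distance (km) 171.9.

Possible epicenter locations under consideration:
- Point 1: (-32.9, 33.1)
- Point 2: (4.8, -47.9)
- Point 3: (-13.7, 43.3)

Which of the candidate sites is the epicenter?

Point 3

For each candidate, compare |candidate − station| to the reported distance:
Point 1: residuals SEIS_05 13.7, SEIS_06 0.3, SEIS_07 6.4 → max 13.7 km
Point 2: residuals SEIS_05 51.2, SEIS_06 51.6, SEIS_07 69.2 → max 69.2 km
Point 3: residuals SEIS_05 0.0, SEIS_06 0.0, SEIS_07 0.0 → max 0.0 km
Only Point 3 has all residuals ≈ 0.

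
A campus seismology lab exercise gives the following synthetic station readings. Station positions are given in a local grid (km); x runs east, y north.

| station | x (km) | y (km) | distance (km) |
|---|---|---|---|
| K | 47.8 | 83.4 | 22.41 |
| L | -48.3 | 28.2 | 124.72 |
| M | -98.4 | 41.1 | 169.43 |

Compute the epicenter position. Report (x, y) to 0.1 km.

67.9 km east, 73.5 km north

Circle about each station: (x − 47.8)² + (y − 83.4)² = 22.41²; (x + 48.3)² + (y − 28.2)² = 124.72²; (x + 98.4)² + (y − 41.1)² = 169.43².
Subtracting the K equation from the L and M equations removes the quadratic terms:
-192.2 x − 110.4 y = -21165.14
-292.4 x − 84.6 y = -26072.95
Solving the 2×2 system: x ≈ 67.9, y ≈ 73.5 km.
Check against K (with the unrounded x, y): √((x − 47.8)²+(y − 83.4)²) = 22.41 ≈ 22.41 km. ✓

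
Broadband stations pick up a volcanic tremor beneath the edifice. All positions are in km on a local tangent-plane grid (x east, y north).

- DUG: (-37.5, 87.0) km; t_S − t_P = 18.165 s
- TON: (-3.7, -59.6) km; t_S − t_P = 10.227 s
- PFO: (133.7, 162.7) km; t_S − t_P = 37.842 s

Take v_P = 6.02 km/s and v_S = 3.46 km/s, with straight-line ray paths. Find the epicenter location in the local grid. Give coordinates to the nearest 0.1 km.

Distance from S−P lag: d = Δt · v_P v_S / (v_P − v_S) = Δt · (6.02·3.46)/(6.02−3.46) ≈ 8.1364·Δt.
So d_DUG = 147.80, d_TON = 83.21, d_PFO = 307.90 km.
Circle about each station: (x + 37.5)² + (y − 87.0)² = 147.80²; (x + 3.7)² + (y + 59.6)² = 83.21²; (x − 133.7)² + (y − 162.7)² = 307.90².
Subtracting pairs of circle equations eliminates x²+y² and gives linear equations (the radical axes):
67.6 x − 293.2 y = 9511.54
342.4 x + 151.4 y = -37585.84
Solving the 2×2 system: x ≈ -86.6, y ≈ -52.4 km.

(-86.6, -52.4)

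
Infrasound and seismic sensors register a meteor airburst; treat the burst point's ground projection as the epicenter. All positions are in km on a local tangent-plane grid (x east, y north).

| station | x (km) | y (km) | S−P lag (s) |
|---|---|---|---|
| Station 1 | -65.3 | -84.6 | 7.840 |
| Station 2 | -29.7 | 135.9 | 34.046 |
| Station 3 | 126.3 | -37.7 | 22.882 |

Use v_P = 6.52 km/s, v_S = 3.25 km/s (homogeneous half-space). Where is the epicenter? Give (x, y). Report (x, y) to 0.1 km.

Distance from S−P lag: d = Δt · v_P v_S / (v_P − v_S) = Δt · (6.52·3.25)/(6.52−3.25) ≈ 6.4801·Δt.
So d_Station 1 = 50.80, d_Station 2 = 220.62, d_Station 3 = 148.28 km.
Circle about each station: (x + 65.3)² + (y + 84.6)² = 50.80²; (x + 29.7)² + (y − 135.9)² = 220.62²; (x − 126.3)² + (y + 37.7)² = 148.28².
Subtracting the Station 1 equation from the Station 2 and Station 3 equations removes the quadratic terms:
71.2 x + 441.0 y = -38162.89
383.2 x + 93.8 y = -13454.59
Solving the 2×2 system: x ≈ -14.5, y ≈ -84.2 km.

x ≈ -14.5 km, y ≈ -84.2 km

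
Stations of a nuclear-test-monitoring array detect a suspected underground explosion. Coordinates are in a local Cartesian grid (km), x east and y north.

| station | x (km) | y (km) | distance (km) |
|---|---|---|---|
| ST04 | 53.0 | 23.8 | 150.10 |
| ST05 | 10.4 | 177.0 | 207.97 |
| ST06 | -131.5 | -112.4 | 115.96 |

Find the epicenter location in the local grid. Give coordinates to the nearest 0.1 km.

Circle about each station: (x − 53.0)² + (y − 23.8)² = 150.10²; (x − 10.4)² + (y − 177.0)² = 207.97²; (x + 131.5)² + (y + 112.4)² = 115.96².
Subtracting the ST04 equation from the ST05 and ST06 equations removes the quadratic terms:
-85.2 x + 306.4 y = 7340.21
-369.0 x − 272.4 y = 35633.86
Solving the 2×2 system: x ≈ -94.8, y ≈ -2.4 km.

-94.8 km east, -2.4 km north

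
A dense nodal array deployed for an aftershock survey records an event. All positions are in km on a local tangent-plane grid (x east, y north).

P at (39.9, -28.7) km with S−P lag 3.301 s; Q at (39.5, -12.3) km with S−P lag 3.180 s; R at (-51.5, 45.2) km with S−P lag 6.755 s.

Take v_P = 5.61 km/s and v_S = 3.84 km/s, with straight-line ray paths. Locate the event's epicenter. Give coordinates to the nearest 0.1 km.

(1.2, -17.9)

Distance from S−P lag: d = Δt · v_P v_S / (v_P − v_S) = Δt · (5.61·3.84)/(5.61−3.84) ≈ 12.1708·Δt.
So d_P = 40.18, d_Q = 38.70, d_R = 82.21 km.
Circle about each station: (x − 39.9)² + (y + 28.7)² = 40.18²; (x − 39.5)² + (y + 12.3)² = 38.70²; (x + 51.5)² + (y − 45.2)² = 82.21².
Subtracting the P equation from the Q and R equations removes the quadratic terms:
-0.8 x + 32.8 y = -587.42
-182.8 x + 147.8 y = -2864.46
Solving the 2×2 system: x ≈ 1.2, y ≈ -17.9 km.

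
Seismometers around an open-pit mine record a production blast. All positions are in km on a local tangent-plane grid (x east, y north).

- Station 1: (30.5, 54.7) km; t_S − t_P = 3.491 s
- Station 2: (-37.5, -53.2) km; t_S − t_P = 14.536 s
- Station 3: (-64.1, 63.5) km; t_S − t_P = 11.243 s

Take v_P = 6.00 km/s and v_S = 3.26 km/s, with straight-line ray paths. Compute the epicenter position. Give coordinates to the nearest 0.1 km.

Distance from S−P lag: d = Δt · v_P v_S / (v_P − v_S) = Δt · (6.00·3.26)/(6.00−3.26) ≈ 7.1387·Δt.
So d_Station 1 = 24.92, d_Station 2 = 103.77, d_Station 3 = 80.26 km.
Circle about each station: (x − 30.5)² + (y − 54.7)² = 24.92²; (x + 37.5)² + (y + 53.2)² = 103.77²; (x + 64.1)² + (y − 63.5)² = 80.26².
Subtracting the Station 1 equation from the Station 2 and Station 3 equations removes the quadratic terms:
-136.0 x − 215.8 y = -9833.06
-189.2 x + 17.6 y = -1601.94
Solving the 2×2 system: x ≈ 12.0, y ≈ 38.0 km.
Check against Station 1 (with the unrounded x, y): √((x − 30.5)²+(y − 54.7)²) = 24.92 ≈ 24.92 km. ✓

x ≈ 12.0 km, y ≈ 38.0 km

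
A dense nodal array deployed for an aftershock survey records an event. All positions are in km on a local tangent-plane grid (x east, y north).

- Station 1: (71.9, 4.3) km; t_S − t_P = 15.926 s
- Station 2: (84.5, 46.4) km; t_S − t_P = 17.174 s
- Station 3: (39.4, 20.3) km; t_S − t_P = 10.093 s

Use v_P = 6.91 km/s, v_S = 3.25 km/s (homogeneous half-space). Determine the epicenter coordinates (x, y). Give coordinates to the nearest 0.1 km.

Distance from S−P lag: d = Δt · v_P v_S / (v_P − v_S) = Δt · (6.91·3.25)/(6.91−3.25) ≈ 6.1359·Δt.
So d_Station 1 = 97.72, d_Station 2 = 105.38, d_Station 3 = 61.93 km.
Circle about each station: (x − 71.9)² + (y − 4.3)² = 97.72²; (x − 84.5)² + (y − 46.4)² = 105.38²; (x − 39.4)² + (y − 20.3)² = 61.93².
Subtracting pairs of circle equations eliminates x²+y² and gives linear equations (the radical axes):
25.2 x + 84.2 y = 2549.36
-65.0 x + 32.0 y = 2490.22
Solving the 2×2 system: x ≈ -20.4, y ≈ 36.4 km.
Check against Station 1 (with the unrounded x, y): √((x − 71.9)²+(y − 4.3)²) = 97.72 ≈ 97.72 km. ✓

-20.4 km east, 36.4 km north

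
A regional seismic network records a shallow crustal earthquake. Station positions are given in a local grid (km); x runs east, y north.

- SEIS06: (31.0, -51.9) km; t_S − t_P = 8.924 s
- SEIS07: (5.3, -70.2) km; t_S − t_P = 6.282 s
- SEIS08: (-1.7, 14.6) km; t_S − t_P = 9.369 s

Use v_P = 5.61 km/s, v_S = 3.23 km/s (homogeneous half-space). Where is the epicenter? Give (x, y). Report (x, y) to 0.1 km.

(-36.8, -47.5)

Distance from S−P lag: d = Δt · v_P v_S / (v_P − v_S) = Δt · (5.61·3.23)/(5.61−3.23) ≈ 7.6136·Δt.
So d_SEIS06 = 67.94, d_SEIS07 = 47.83, d_SEIS08 = 71.33 km.
Circle about each station: (x − 31.0)² + (y + 51.9)² = 67.94²; (x − 5.3)² + (y + 70.2)² = 47.83²; (x + 1.7)² + (y − 14.6)² = 71.33².
Subtracting pairs of circle equations eliminates x²+y² and gives linear equations (the radical axes):
-51.4 x − 36.6 y = 3629.65
-65.4 x + 133.0 y = -3910.69
Solving the 2×2 system: x ≈ -36.8, y ≈ -47.5 km.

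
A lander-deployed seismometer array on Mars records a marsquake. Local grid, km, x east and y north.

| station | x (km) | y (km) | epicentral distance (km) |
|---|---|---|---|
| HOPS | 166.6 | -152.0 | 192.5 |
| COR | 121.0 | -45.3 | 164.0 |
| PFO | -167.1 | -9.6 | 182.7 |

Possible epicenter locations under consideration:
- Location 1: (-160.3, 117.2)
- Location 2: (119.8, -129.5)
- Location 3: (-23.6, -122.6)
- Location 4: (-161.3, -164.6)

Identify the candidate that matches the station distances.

For each candidate, compare |candidate − station| to the reported distance:
Location 1: residuals HOPS 231.0, COR 160.9, PFO 55.7 → max 231.0 km
Location 2: residuals HOPS 140.6, COR 79.8, PFO 128.2 → max 140.6 km
Location 3: residuals HOPS 0.0, COR 0.0, PFO 0.0 → max 0.0 km
Location 4: residuals HOPS 135.6, COR 142.5, PFO 27.6 → max 142.5 km
Only Location 3 has all residuals ≈ 0.

Location 3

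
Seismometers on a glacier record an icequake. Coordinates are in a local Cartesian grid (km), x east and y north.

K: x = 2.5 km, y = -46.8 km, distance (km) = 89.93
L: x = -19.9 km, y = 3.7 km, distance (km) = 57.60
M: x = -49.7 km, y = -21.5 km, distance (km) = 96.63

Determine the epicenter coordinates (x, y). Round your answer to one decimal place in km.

x ≈ 24.5 km, y ≈ 40.4 km

Circle about each station: (x − 2.5)² + (y + 46.8)² = 89.93²; (x + 19.9)² + (y − 3.7)² = 57.60²; (x + 49.7)² + (y + 21.5)² = 96.63².
Subtracting the K equation from the L and M equations removes the quadratic terms:
-44.8 x + 101.0 y = 2982.85
-104.4 x + 50.6 y = -514.10
Solving the 2×2 system: x ≈ 24.5, y ≈ 40.4 km.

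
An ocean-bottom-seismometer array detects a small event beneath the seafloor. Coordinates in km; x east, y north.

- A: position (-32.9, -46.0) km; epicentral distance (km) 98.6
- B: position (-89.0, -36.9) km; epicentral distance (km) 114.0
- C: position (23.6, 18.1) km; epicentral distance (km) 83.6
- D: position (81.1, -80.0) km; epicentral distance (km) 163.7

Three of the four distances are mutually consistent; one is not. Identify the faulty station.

Solve using three stations at a time. Using A, B, D (subtract circle equations pairwise → linear system) gives (x, y) ≈ (-16.7, 51.1).
Distances from that point to each station vs reported:
  A: calculated 98.5 vs reported 98.6 → residual 0.1 km
  B: calculated 113.9 vs reported 114.0 → residual 0.1 km
  C: calculated 52.2 vs reported 83.6 → residual 31.4 km
  D: calculated 163.6 vs reported 163.7 → residual 0.1 km
A, B, D are mutually consistent (residuals ≈ 0); C is off by 31.4 km.

C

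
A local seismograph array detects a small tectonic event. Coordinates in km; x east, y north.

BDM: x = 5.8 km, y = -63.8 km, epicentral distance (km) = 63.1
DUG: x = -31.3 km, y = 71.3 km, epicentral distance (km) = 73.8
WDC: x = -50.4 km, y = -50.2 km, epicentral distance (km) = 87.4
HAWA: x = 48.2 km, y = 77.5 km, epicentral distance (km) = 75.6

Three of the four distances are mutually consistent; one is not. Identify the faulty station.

Solve using three stations at a time. Using DUG, WDC, HAWA (subtract circle equations pairwise → linear system) gives (x, y) ≈ (11.7, 11.3).
Distances from that point to each station vs reported:
  BDM: calculated 75.3 vs reported 63.1 → residual 12.2 km
  DUG: calculated 73.8 vs reported 73.8 → residual 0.0 km
  WDC: calculated 87.4 vs reported 87.4 → residual 0.0 km
  HAWA: calculated 75.6 vs reported 75.6 → residual 0.0 km
DUG, WDC, HAWA are mutually consistent (residuals ≈ 0); BDM is off by 12.2 km.

BDM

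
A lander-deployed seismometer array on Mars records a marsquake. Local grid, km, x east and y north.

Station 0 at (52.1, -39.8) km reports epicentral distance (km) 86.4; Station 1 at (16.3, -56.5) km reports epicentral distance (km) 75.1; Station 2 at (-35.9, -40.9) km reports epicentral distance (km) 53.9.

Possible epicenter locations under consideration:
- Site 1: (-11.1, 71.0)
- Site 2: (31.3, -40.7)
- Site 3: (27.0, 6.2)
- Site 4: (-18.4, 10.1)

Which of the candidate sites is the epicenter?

For each candidate, compare |candidate − station| to the reported distance:
Site 1: residuals Station 0 41.2, Station 1 55.3, Station 2 60.7 → max 60.7 km
Site 2: residuals Station 0 65.6, Station 1 53.3, Station 2 13.3 → max 65.6 km
Site 3: residuals Station 0 34.0, Station 1 11.5, Station 2 24.7 → max 34.0 km
Site 4: residuals Station 0 0.0, Station 1 0.0, Station 2 0.0 → max 0.0 km
Only Site 4 has all residuals ≈ 0.

Site 4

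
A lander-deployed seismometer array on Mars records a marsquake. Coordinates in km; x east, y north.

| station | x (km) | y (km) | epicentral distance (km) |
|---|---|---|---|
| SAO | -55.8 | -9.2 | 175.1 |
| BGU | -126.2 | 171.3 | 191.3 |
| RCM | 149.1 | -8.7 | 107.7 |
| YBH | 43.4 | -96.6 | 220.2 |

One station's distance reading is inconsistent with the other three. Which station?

Solve using three stations at a time. Using SAO, BGU, YBH (subtract circle equations pairwise → linear system) gives (x, y) ≈ (59.0, 123.1).
Distances from that point to each station vs reported:
  SAO: calculated 175.2 vs reported 175.1 → residual 0.1 km
  BGU: calculated 191.4 vs reported 191.3 → residual 0.1 km
  RCM: calculated 159.7 vs reported 107.7 → residual 52.0 km
  YBH: calculated 220.3 vs reported 220.2 → residual 0.1 km
SAO, BGU, YBH are mutually consistent (residuals ≈ 0); RCM is off by 52.0 km.

RCM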